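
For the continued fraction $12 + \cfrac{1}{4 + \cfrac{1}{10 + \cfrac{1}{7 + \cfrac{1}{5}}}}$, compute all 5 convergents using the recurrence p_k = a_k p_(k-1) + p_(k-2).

Using the convergent recurrence p_i = a_i*p_{i-1} + p_{i-2}, q_i = a_i*q_{i-1} + q_{i-2} with p_{-2}=0, p_{-1}=1, q_{-2}=1, q_{-1}=0:
  i=0: a_0=12, p_0 = 12*1 + 0 = 12, q_0 = 12*0 + 1 = 1.
  i=1: a_1=4, p_1 = 4*12 + 1 = 49, q_1 = 4*1 + 0 = 4.
  i=2: a_2=10, p_2 = 10*49 + 12 = 502, q_2 = 10*4 + 1 = 41.
  i=3: a_3=7, p_3 = 7*502 + 49 = 3563, q_3 = 7*41 + 4 = 291.
  i=4: a_4=5, p_4 = 5*3563 + 502 = 18317, q_4 = 5*291 + 41 = 1496.

12/1, 49/4, 502/41, 3563/291, 18317/1496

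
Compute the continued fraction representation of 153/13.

Run the Euclidean algorithm on 153 and 13; the successive quotients are the partial quotients a_0, a_1, ... (each step inverts the fractional part left over by the previous one):
  153 = 11*13 + 10, so a_0 = 11.
  13 = 1*10 + 3, so a_1 = 1.
  10 = 3*3 + 1, so a_2 = 3.
  3 = 3*1 + 0, so a_3 = 3.
The remainder reaches 0 after 4 divisions, so the expansion has 4 partial quotients, read off in order.

[11; 1, 3, 3]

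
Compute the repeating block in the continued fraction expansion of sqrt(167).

Write x_i = (sqrt(167) + m_i)/d_i with (m_0, d_0) = (0, 1). a_0 = floor(sqrt(167)) = 12, since 12^2 = 144 <= 167 < 169 = 13^2.
Iterate m_{i+1} = d_i*a_i - m_i, d_{i+1} = (167 - m_{i+1}^2)/d_i, a_{i+1} = floor((a_0 + m_{i+1})/d_{i+1}):
  m_1 = 1*12 - 0 = 12, d_1 = (167 - 12^2)/1 = 23/1 = 23, a_1 = floor((12 + 12)/23) = 1.
  m_2 = 23*1 - 12 = 11, d_2 = (167 - 11^2)/23 = 46/23 = 2, a_2 = floor((12 + 11)/2) = 11.
  m_3 = 2*11 - 11 = 11, d_3 = (167 - 11^2)/2 = 46/2 = 23, a_3 = floor((12 + 11)/23) = 1.
  m_4 = 23*1 - 11 = 12, d_4 = (167 - 12^2)/23 = 23/23 = 1, a_4 = floor((12 + 12)/1) = 24.
  m_5 = 1*24 - 12 = 12, d_5 = (167 - 12^2)/1 = 23/1 = 23: (m_5, d_5) = (m_1, d_1) = (12, 23), so from here the quotients repeat a_1, ..., a_4; the period length is 4.
Hence the expansion of sqrt(167) is a_0 = 12 followed by the repeating block 1, 11, 1, 24 (period 4).

[12; (1, 11, 1, 24)]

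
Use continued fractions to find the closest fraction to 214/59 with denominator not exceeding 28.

Expand x = 214/59 as a continued fraction with the Euclidean algorithm:
  214 = 3*59 + 37, so a_0 = 3.
  59 = 1*37 + 22, so a_1 = 1.
  37 = 1*22 + 15, so a_2 = 1.
  22 = 1*15 + 7, so a_3 = 1.
  15 = 2*7 + 1, so a_4 = 2.
  7 = 7*1 + 0, so a_5 = 7.
so x = [3; 1, 1, 1, 2, 7].
Convergents (p_i = a_i*p_{i-1} + p_{i-2}, q_i = a_i*q_{i-1} + q_{i-2} with p_{-2}=0, p_{-1}=1, q_{-2}=1, q_{-1}=0), until the denominator exceeds 28:
  i=0: a_0=3, p_0 = 3*1 + 0 = 3, q_0 = 3*0 + 1 = 1.
  i=1: a_1=1, p_1 = 1*3 + 1 = 4, q_1 = 1*1 + 0 = 1.
  i=2: a_2=1, p_2 = 1*4 + 3 = 7, q_2 = 1*1 + 1 = 2.
  i=3: a_3=1, p_3 = 1*7 + 4 = 11, q_3 = 1*2 + 1 = 3.
  i=4: a_4=2, p_4 = 2*11 + 7 = 29, q_4 = 2*3 + 2 = 8.
  i=5: a_5=7, p_5 = 7*29 + 11 = 214, q_5 = 7*8 + 3 = 59.
q_5 = 59 > 28, so the last convergent with denominator <= 28 is p_4/q_4 = 29/8.
The closest fraction with denominator <= 28 is either p_4/q_4 or the intermediate fraction (k*p_4 + p_3)/(k*q_4 + q_3) with the largest k >= 1 whose denominator stays <= 28; these approach x as k grows, and every other convergent or intermediate fraction in range is farther away.
Largest k: floor((28 - q_3)/q_4) = floor((28 - 3)/8) = 3.
That gives (3*29 + 11)/(3*8 + 3) = 98/27.
Compare the errors: |x - 29/8| = |214*8 - 29*59|/(59*8) = 1/472, and |x - 98/27| = |214*27 - 98*59|/(59*27) = 4/1593.
Cross-multiplying, 1*1593 = 1593 < 1888 = 4*472, so 1/472 is smaller: the convergent 29/8 is closer to x than 98/27.

29/8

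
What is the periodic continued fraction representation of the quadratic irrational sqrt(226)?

Write x_i = (sqrt(226) + m_i)/d_i with (m_0, d_0) = (0, 1). a_0 = floor(sqrt(226)) = 15, since 15^2 = 225 <= 226 < 256 = 16^2.
Iterate m_{i+1} = d_i*a_i - m_i, d_{i+1} = (226 - m_{i+1}^2)/d_i, a_{i+1} = floor((a_0 + m_{i+1})/d_{i+1}):
  m_1 = 1*15 - 0 = 15, d_1 = (226 - 15^2)/1 = 1/1 = 1, a_1 = floor((15 + 15)/1) = 30.
  m_2 = 1*30 - 15 = 15, d_2 = (226 - 15^2)/1 = 1/1 = 1: (m_2, d_2) = (m_1, d_1) = (15, 1), so from here the quotient a_1 repeats; the period length is 1.
Hence the expansion of sqrt(226) is a_0 = 15 followed by the repeating block 30 (period 1).

[15; (30)]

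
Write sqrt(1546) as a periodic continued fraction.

[39; (3, 7, 1, 1, 7, 3, 78)]

Write x_i = (sqrt(1546) + m_i)/d_i with (m_0, d_0) = (0, 1). a_0 = floor(sqrt(1546)) = 39, since 39^2 = 1521 <= 1546 < 1600 = 40^2.
Iterate m_{i+1} = d_i*a_i - m_i, d_{i+1} = (1546 - m_{i+1}^2)/d_i, a_{i+1} = floor((a_0 + m_{i+1})/d_{i+1}):
  m_1 = 1*39 - 0 = 39, d_1 = (1546 - 39^2)/1 = 25/1 = 25, a_1 = floor((39 + 39)/25) = 3.
  m_2 = 25*3 - 39 = 36, d_2 = (1546 - 36^2)/25 = 250/25 = 10, a_2 = floor((39 + 36)/10) = 7.
  m_3 = 10*7 - 36 = 34, d_3 = (1546 - 34^2)/10 = 390/10 = 39, a_3 = floor((39 + 34)/39) = 1.
  m_4 = 39*1 - 34 = 5, d_4 = (1546 - 5^2)/39 = 1521/39 = 39, a_4 = floor((39 + 5)/39) = 1.
  m_5 = 39*1 - 5 = 34, d_5 = (1546 - 34^2)/39 = 390/39 = 10, a_5 = floor((39 + 34)/10) = 7.
  m_6 = 10*7 - 34 = 36, d_6 = (1546 - 36^2)/10 = 250/10 = 25, a_6 = floor((39 + 36)/25) = 3.
  m_7 = 25*3 - 36 = 39, d_7 = (1546 - 39^2)/25 = 25/25 = 1, a_7 = floor((39 + 39)/1) = 78.
  m_8 = 1*78 - 39 = 39, d_8 = (1546 - 39^2)/1 = 25/1 = 25: (m_8, d_8) = (m_1, d_1) = (39, 25), so from here the quotients repeat a_1, ..., a_7; the period length is 7.
Hence the expansion of sqrt(1546) is a_0 = 39 followed by the repeating block 3, 7, 1, 1, 7, 3, 78 (period 7).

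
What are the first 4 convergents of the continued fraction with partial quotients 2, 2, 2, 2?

Using the convergent recurrence p_i = a_i*p_{i-1} + p_{i-2}, q_i = a_i*q_{i-1} + q_{i-2} with p_{-2}=0, p_{-1}=1, q_{-2}=1, q_{-1}=0:
  i=0: a_0=2, p_0 = 2*1 + 0 = 2, q_0 = 2*0 + 1 = 1.
  i=1: a_1=2, p_1 = 2*2 + 1 = 5, q_1 = 2*1 + 0 = 2.
  i=2: a_2=2, p_2 = 2*5 + 2 = 12, q_2 = 2*2 + 1 = 5.
  i=3: a_3=2, p_3 = 2*12 + 5 = 29, q_3 = 2*5 + 2 = 12.

2/1, 5/2, 12/5, 29/12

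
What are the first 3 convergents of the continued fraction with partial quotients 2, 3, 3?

2/1, 7/3, 23/10

Using the convergent recurrence p_i = a_i*p_{i-1} + p_{i-2}, q_i = a_i*q_{i-1} + q_{i-2} with p_{-2}=0, p_{-1}=1, q_{-2}=1, q_{-1}=0:
  i=0: a_0=2, p_0 = 2*1 + 0 = 2, q_0 = 2*0 + 1 = 1.
  i=1: a_1=3, p_1 = 3*2 + 1 = 7, q_1 = 3*1 + 0 = 3.
  i=2: a_2=3, p_2 = 3*7 + 2 = 23, q_2 = 3*3 + 1 = 10.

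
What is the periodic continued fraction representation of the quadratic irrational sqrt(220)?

Write x_i = (sqrt(220) + m_i)/d_i with (m_0, d_0) = (0, 1). a_0 = floor(sqrt(220)) = 14, since 14^2 = 196 <= 220 < 225 = 15^2.
Iterate m_{i+1} = d_i*a_i - m_i, d_{i+1} = (220 - m_{i+1}^2)/d_i, a_{i+1} = floor((a_0 + m_{i+1})/d_{i+1}):
  m_1 = 1*14 - 0 = 14, d_1 = (220 - 14^2)/1 = 24/1 = 24, a_1 = floor((14 + 14)/24) = 1.
  m_2 = 24*1 - 14 = 10, d_2 = (220 - 10^2)/24 = 120/24 = 5, a_2 = floor((14 + 10)/5) = 4.
  m_3 = 5*4 - 10 = 10, d_3 = (220 - 10^2)/5 = 120/5 = 24, a_3 = floor((14 + 10)/24) = 1.
  m_4 = 24*1 - 10 = 14, d_4 = (220 - 14^2)/24 = 24/24 = 1, a_4 = floor((14 + 14)/1) = 28.
  m_5 = 1*28 - 14 = 14, d_5 = (220 - 14^2)/1 = 24/1 = 24: (m_5, d_5) = (m_1, d_1) = (14, 24), so from here the quotients repeat a_1, ..., a_4; the period length is 4.
Hence the expansion of sqrt(220) is a_0 = 14 followed by the repeating block 1, 4, 1, 28 (period 4).

[14; (1, 4, 1, 28)]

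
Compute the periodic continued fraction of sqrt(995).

[31; (1, 1, 5, 4, 3, 12, 3, 4, 5, 1, 1, 62)]

Write x_i = (sqrt(995) + m_i)/d_i with (m_0, d_0) = (0, 1). a_0 = floor(sqrt(995)) = 31, since 31^2 = 961 <= 995 < 1024 = 32^2.
Iterate m_{i+1} = d_i*a_i - m_i, d_{i+1} = (995 - m_{i+1}^2)/d_i, a_{i+1} = floor((a_0 + m_{i+1})/d_{i+1}):
  m_1 = 1*31 - 0 = 31, d_1 = (995 - 31^2)/1 = 34/1 = 34, a_1 = floor((31 + 31)/34) = 1.
  m_2 = 34*1 - 31 = 3, d_2 = (995 - 3^2)/34 = 986/34 = 29, a_2 = floor((31 + 3)/29) = 1.
  m_3 = 29*1 - 3 = 26, d_3 = (995 - 26^2)/29 = 319/29 = 11, a_3 = floor((31 + 26)/11) = 5.
  m_4 = 11*5 - 26 = 29, d_4 = (995 - 29^2)/11 = 154/11 = 14, a_4 = floor((31 + 29)/14) = 4.
  m_5 = 14*4 - 29 = 27, d_5 = (995 - 27^2)/14 = 266/14 = 19, a_5 = floor((31 + 27)/19) = 3.
  m_6 = 19*3 - 27 = 30, d_6 = (995 - 30^2)/19 = 95/19 = 5, a_6 = floor((31 + 30)/5) = 12.
  m_7 = 5*12 - 30 = 30, d_7 = (995 - 30^2)/5 = 95/5 = 19, a_7 = floor((31 + 30)/19) = 3.
  m_8 = 19*3 - 30 = 27, d_8 = (995 - 27^2)/19 = 266/19 = 14, a_8 = floor((31 + 27)/14) = 4.
  m_9 = 14*4 - 27 = 29, d_9 = (995 - 29^2)/14 = 154/14 = 11, a_9 = floor((31 + 29)/11) = 5.
  m_10 = 11*5 - 29 = 26, d_10 = (995 - 26^2)/11 = 319/11 = 29, a_10 = floor((31 + 26)/29) = 1.
  m_11 = 29*1 - 26 = 3, d_11 = (995 - 3^2)/29 = 986/29 = 34, a_11 = floor((31 + 3)/34) = 1.
  m_12 = 34*1 - 3 = 31, d_12 = (995 - 31^2)/34 = 34/34 = 1, a_12 = floor((31 + 31)/1) = 62.
  m_13 = 1*62 - 31 = 31, d_13 = (995 - 31^2)/1 = 34/1 = 34: (m_13, d_13) = (m_1, d_1) = (31, 34), so from here the quotients repeat a_1, ..., a_12; the period length is 12.
Hence the expansion of sqrt(995) is a_0 = 31 followed by the repeating block 1, 1, 5, 4, 3, 12, 3, 4, 5, 1, 1, 62 (period 12).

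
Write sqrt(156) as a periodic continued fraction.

Write x_i = (sqrt(156) + m_i)/d_i with (m_0, d_0) = (0, 1). a_0 = floor(sqrt(156)) = 12, since 12^2 = 144 <= 156 < 169 = 13^2.
Iterate m_{i+1} = d_i*a_i - m_i, d_{i+1} = (156 - m_{i+1}^2)/d_i, a_{i+1} = floor((a_0 + m_{i+1})/d_{i+1}):
  m_1 = 1*12 - 0 = 12, d_1 = (156 - 12^2)/1 = 12/1 = 12, a_1 = floor((12 + 12)/12) = 2.
  m_2 = 12*2 - 12 = 12, d_2 = (156 - 12^2)/12 = 12/12 = 1, a_2 = floor((12 + 12)/1) = 24.
  m_3 = 1*24 - 12 = 12, d_3 = (156 - 12^2)/1 = 12/1 = 12: (m_3, d_3) = (m_1, d_1) = (12, 12), so from here the quotients repeat a_1, a_2; the period length is 2.
Hence the expansion of sqrt(156) is a_0 = 12 followed by the repeating block 2, 24 (period 2).

[12; (2, 24)]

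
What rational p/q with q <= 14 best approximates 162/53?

Expand x = 162/53 as a continued fraction with the Euclidean algorithm:
  162 = 3*53 + 3, so a_0 = 3.
  53 = 17*3 + 2, so a_1 = 17.
  3 = 1*2 + 1, so a_2 = 1.
  2 = 2*1 + 0, so a_3 = 2.
so x = [3; 17, 1, 2].
Convergents (p_i = a_i*p_{i-1} + p_{i-2}, q_i = a_i*q_{i-1} + q_{i-2} with p_{-2}=0, p_{-1}=1, q_{-2}=1, q_{-1}=0), until the denominator exceeds 14:
  i=0: a_0=3, p_0 = 3*1 + 0 = 3, q_0 = 3*0 + 1 = 1.
  i=1: a_1=17, p_1 = 17*3 + 1 = 52, q_1 = 17*1 + 0 = 17.
q_1 = 17 > 14, so the last convergent with denominator <= 14 is p_0/q_0 = 3/1.
The closest fraction with denominator <= 14 is either p_0/q_0 or the intermediate fraction (k*p_0 + p_{-1})/(k*q_0 + q_{-1}) with the largest k >= 1 whose denominator stays <= 14; these approach x as k grows, and every other convergent or intermediate fraction in range is farther away.
Largest k: floor((14 - q_{-1})/q_0) = floor((14 - 0)/1) = 14 (using the seeds p_{-1} = 1, q_{-1} = 0).
That gives (14*3 + 1)/(14*1 + 0) = 43/14.
Compare the errors: |x - 3/1| = |162*1 - 3*53|/(53*1) = 3/53, and |x - 43/14| = |162*14 - 43*53|/(53*14) = 11/742.
Cross-multiplying, 11*53 = 583 < 2226 = 3*742, so 11/742 is smaller: the intermediate fraction 43/14 is closer to x than 3/1.

43/14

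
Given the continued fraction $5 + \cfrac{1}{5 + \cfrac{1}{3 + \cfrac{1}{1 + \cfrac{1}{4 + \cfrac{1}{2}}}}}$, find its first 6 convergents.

5/1, 26/5, 83/16, 109/21, 519/100, 1147/221

Using the convergent recurrence p_i = a_i*p_{i-1} + p_{i-2}, q_i = a_i*q_{i-1} + q_{i-2} with p_{-2}=0, p_{-1}=1, q_{-2}=1, q_{-1}=0:
  i=0: a_0=5, p_0 = 5*1 + 0 = 5, q_0 = 5*0 + 1 = 1.
  i=1: a_1=5, p_1 = 5*5 + 1 = 26, q_1 = 5*1 + 0 = 5.
  i=2: a_2=3, p_2 = 3*26 + 5 = 83, q_2 = 3*5 + 1 = 16.
  i=3: a_3=1, p_3 = 1*83 + 26 = 109, q_3 = 1*16 + 5 = 21.
  i=4: a_4=4, p_4 = 4*109 + 83 = 519, q_4 = 4*21 + 16 = 100.
  i=5: a_5=2, p_5 = 2*519 + 109 = 1147, q_5 = 2*100 + 21 = 221.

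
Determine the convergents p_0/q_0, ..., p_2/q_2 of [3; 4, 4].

3/1, 13/4, 55/17

Using the convergent recurrence p_i = a_i*p_{i-1} + p_{i-2}, q_i = a_i*q_{i-1} + q_{i-2} with p_{-2}=0, p_{-1}=1, q_{-2}=1, q_{-1}=0:
  i=0: a_0=3, p_0 = 3*1 + 0 = 3, q_0 = 3*0 + 1 = 1.
  i=1: a_1=4, p_1 = 4*3 + 1 = 13, q_1 = 4*1 + 0 = 4.
  i=2: a_2=4, p_2 = 4*13 + 3 = 55, q_2 = 4*4 + 1 = 17.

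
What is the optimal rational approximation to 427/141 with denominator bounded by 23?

Expand x = 427/141 as a continued fraction with the Euclidean algorithm:
  427 = 3*141 + 4, so a_0 = 3.
  141 = 35*4 + 1, so a_1 = 35.
  4 = 4*1 + 0, so a_2 = 4.
so x = [3; 35, 4].
Convergents (p_i = a_i*p_{i-1} + p_{i-2}, q_i = a_i*q_{i-1} + q_{i-2} with p_{-2}=0, p_{-1}=1, q_{-2}=1, q_{-1}=0), until the denominator exceeds 23:
  i=0: a_0=3, p_0 = 3*1 + 0 = 3, q_0 = 3*0 + 1 = 1.
  i=1: a_1=35, p_1 = 35*3 + 1 = 106, q_1 = 35*1 + 0 = 35.
q_1 = 35 > 23, so the last convergent with denominator <= 23 is p_0/q_0 = 3/1.
The closest fraction with denominator <= 23 is either p_0/q_0 or the intermediate fraction (k*p_0 + p_{-1})/(k*q_0 + q_{-1}) with the largest k >= 1 whose denominator stays <= 23; these approach x as k grows, and every other convergent or intermediate fraction in range is farther away.
Largest k: floor((23 - q_{-1})/q_0) = floor((23 - 0)/1) = 23 (using the seeds p_{-1} = 1, q_{-1} = 0).
That gives (23*3 + 1)/(23*1 + 0) = 70/23.
Compare the errors: |x - 3/1| = |427*1 - 3*141|/(141*1) = 4/141, and |x - 70/23| = |427*23 - 70*141|/(141*23) = 49/3243.
Cross-multiplying, 49*141 = 6909 < 12972 = 4*3243, so 49/3243 is smaller: the intermediate fraction 70/23 is closer to x than 3/1.

70/23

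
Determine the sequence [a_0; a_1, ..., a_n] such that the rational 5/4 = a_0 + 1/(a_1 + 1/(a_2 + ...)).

Run the Euclidean algorithm on 5 and 4; the successive quotients are the partial quotients a_0, a_1, ... (each step inverts the fractional part left over by the previous one):
  5 = 1*4 + 1, so a_0 = 1.
  4 = 4*1 + 0, so a_1 = 4.
The remainder reaches 0 after 2 divisions, so the expansion has 2 partial quotients, read off in order.

[1; 4]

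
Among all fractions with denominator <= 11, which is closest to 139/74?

Expand x = 139/74 as a continued fraction with the Euclidean algorithm:
  139 = 1*74 + 65, so a_0 = 1.
  74 = 1*65 + 9, so a_1 = 1.
  65 = 7*9 + 2, so a_2 = 7.
  9 = 4*2 + 1, so a_3 = 4.
  2 = 2*1 + 0, so a_4 = 2.
so x = [1; 1, 7, 4, 2].
Convergents (p_i = a_i*p_{i-1} + p_{i-2}, q_i = a_i*q_{i-1} + q_{i-2} with p_{-2}=0, p_{-1}=1, q_{-2}=1, q_{-1}=0), until the denominator exceeds 11:
  i=0: a_0=1, p_0 = 1*1 + 0 = 1, q_0 = 1*0 + 1 = 1.
  i=1: a_1=1, p_1 = 1*1 + 1 = 2, q_1 = 1*1 + 0 = 1.
  i=2: a_2=7, p_2 = 7*2 + 1 = 15, q_2 = 7*1 + 1 = 8.
  i=3: a_3=4, p_3 = 4*15 + 2 = 62, q_3 = 4*8 + 1 = 33.
q_3 = 33 > 11, so the last convergent with denominator <= 11 is p_2/q_2 = 15/8.
The closest fraction with denominator <= 11 is either p_2/q_2 or the intermediate fraction (k*p_2 + p_1)/(k*q_2 + q_1) with the largest k >= 1 whose denominator stays <= 11; these approach x as k grows, and every other convergent or intermediate fraction in range is farther away.
Largest k: floor((11 - q_1)/q_2) = floor((11 - 1)/8) = 1.
That gives (1*15 + 2)/(1*8 + 1) = 17/9.
Compare the errors: |x - 15/8| = |139*8 - 15*74|/(74*8) = 2/592, and |x - 17/9| = |139*9 - 17*74|/(74*9) = 7/666.
Cross-multiplying, 2*666 = 1332 < 4144 = 7*592, so 2/592 is smaller: the convergent 15/8 is closer to x than 17/9.

15/8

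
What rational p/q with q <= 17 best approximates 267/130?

35/17

Expand x = 267/130 as a continued fraction with the Euclidean algorithm:
  267 = 2*130 + 7, so a_0 = 2.
  130 = 18*7 + 4, so a_1 = 18.
  7 = 1*4 + 3, so a_2 = 1.
  4 = 1*3 + 1, so a_3 = 1.
  3 = 3*1 + 0, so a_4 = 3.
so x = [2; 18, 1, 1, 3].
Convergents (p_i = a_i*p_{i-1} + p_{i-2}, q_i = a_i*q_{i-1} + q_{i-2} with p_{-2}=0, p_{-1}=1, q_{-2}=1, q_{-1}=0), until the denominator exceeds 17:
  i=0: a_0=2, p_0 = 2*1 + 0 = 2, q_0 = 2*0 + 1 = 1.
  i=1: a_1=18, p_1 = 18*2 + 1 = 37, q_1 = 18*1 + 0 = 18.
q_1 = 18 > 17, so the last convergent with denominator <= 17 is p_0/q_0 = 2/1.
The closest fraction with denominator <= 17 is either p_0/q_0 or the intermediate fraction (k*p_0 + p_{-1})/(k*q_0 + q_{-1}) with the largest k >= 1 whose denominator stays <= 17; these approach x as k grows, and every other convergent or intermediate fraction in range is farther away.
Largest k: floor((17 - q_{-1})/q_0) = floor((17 - 0)/1) = 17 (using the seeds p_{-1} = 1, q_{-1} = 0).
That gives (17*2 + 1)/(17*1 + 0) = 35/17.
Compare the errors: |x - 2/1| = |267*1 - 2*130|/(130*1) = 7/130, and |x - 35/17| = |267*17 - 35*130|/(130*17) = 11/2210.
Cross-multiplying, 11*130 = 1430 < 15470 = 7*2210, so 11/2210 is smaller: the intermediate fraction 35/17 is closer to x than 2/1.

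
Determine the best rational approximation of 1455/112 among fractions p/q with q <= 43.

13/1

Expand x = 1455/112 as a continued fraction with the Euclidean algorithm:
  1455 = 12*112 + 111, so a_0 = 12.
  112 = 1*111 + 1, so a_1 = 1.
  111 = 111*1 + 0, so a_2 = 111.
so x = [12; 1, 111].
Convergents (p_i = a_i*p_{i-1} + p_{i-2}, q_i = a_i*q_{i-1} + q_{i-2} with p_{-2}=0, p_{-1}=1, q_{-2}=1, q_{-1}=0), until the denominator exceeds 43:
  i=0: a_0=12, p_0 = 12*1 + 0 = 12, q_0 = 12*0 + 1 = 1.
  i=1: a_1=1, p_1 = 1*12 + 1 = 13, q_1 = 1*1 + 0 = 1.
  i=2: a_2=111, p_2 = 111*13 + 12 = 1455, q_2 = 111*1 + 1 = 112.
q_2 = 112 > 43, so the last convergent with denominator <= 43 is p_1/q_1 = 13/1.
The closest fraction with denominator <= 43 is either p_1/q_1 or the intermediate fraction (k*p_1 + p_0)/(k*q_1 + q_0) with the largest k >= 1 whose denominator stays <= 43; these approach x as k grows, and every other convergent or intermediate fraction in range is farther away.
Largest k: floor((43 - q_0)/q_1) = floor((43 - 1)/1) = 42.
That gives (42*13 + 12)/(42*1 + 1) = 558/43.
Compare the errors: |x - 13/1| = |1455*1 - 13*112|/(112*1) = 1/112, and |x - 558/43| = |1455*43 - 558*112|/(112*43) = 69/4816.
Cross-multiplying, 1*4816 = 4816 < 7728 = 69*112, so 1/112 is smaller: the convergent 13/1 is closer to x than 558/43.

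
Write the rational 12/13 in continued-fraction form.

Run the Euclidean algorithm on 12 and 13; the successive quotients are the partial quotients a_0, a_1, ... (each step inverts the fractional part left over by the previous one):
  12 = 0*13 + 12, so a_0 = 0.
  13 = 1*12 + 1, so a_1 = 1.
  12 = 12*1 + 0, so a_2 = 12.
The remainder reaches 0 after 3 divisions, so the expansion has 3 partial quotients, read off in order.

[0; 1, 12]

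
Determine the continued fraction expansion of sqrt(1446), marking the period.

Write x_i = (sqrt(1446) + m_i)/d_i with (m_0, d_0) = (0, 1). a_0 = floor(sqrt(1446)) = 38, since 38^2 = 1444 <= 1446 < 1521 = 39^2.
Iterate m_{i+1} = d_i*a_i - m_i, d_{i+1} = (1446 - m_{i+1}^2)/d_i, a_{i+1} = floor((a_0 + m_{i+1})/d_{i+1}):
  m_1 = 1*38 - 0 = 38, d_1 = (1446 - 38^2)/1 = 2/1 = 2, a_1 = floor((38 + 38)/2) = 38.
  m_2 = 2*38 - 38 = 38, d_2 = (1446 - 38^2)/2 = 2/2 = 1, a_2 = floor((38 + 38)/1) = 76.
  m_3 = 1*76 - 38 = 38, d_3 = (1446 - 38^2)/1 = 2/1 = 2: (m_3, d_3) = (m_1, d_1) = (38, 2), so from here the quotients repeat a_1, a_2; the period length is 2.
Hence the expansion of sqrt(1446) is a_0 = 38 followed by the repeating block 38, 76 (period 2).

[38; (38, 76)]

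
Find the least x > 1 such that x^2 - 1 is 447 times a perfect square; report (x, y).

First expand sqrt(447) as a continued fraction. With x_i = (sqrt(447) + m_i)/d_i and (m_0, d_0) = (0, 1): a_0 = floor(sqrt(447)) = 21, since 21^2 = 441 <= 447 < 484 = 22^2.
Iterate m_{i+1} = d_i*a_i - m_i, d_{i+1} = (447 - m_{i+1}^2)/d_i, a_{i+1} = floor((a_0 + m_{i+1})/d_{i+1}):
  m_1 = 1*21 - 0 = 21, d_1 = (447 - 21^2)/1 = 6/1 = 6, a_1 = floor((21 + 21)/6) = 7.
  m_2 = 6*7 - 21 = 21, d_2 = (447 - 21^2)/6 = 6/6 = 1, a_2 = floor((21 + 21)/1) = 42.
  m_3 = 1*42 - 21 = 21, d_3 = (447 - 21^2)/1 = 6/1 = 6: (m_3, d_3) = (m_1, d_1) = (21, 6), so from here the quotients repeat a_1, a_2; the period length is 2.
So sqrt(447) = [21; (7, 42)] with period length k = 2.
k is even, so the fundamental solution of x^2 - 447y^2 = 1 is (p_{k-1}, q_{k-1}) = (p_1, q_1); compute convergents through index 1.
Convergents (p_i = a_i*p_{i-1} + p_{i-2}, q_i = a_i*q_{i-1} + q_{i-2} with p_{-2}=0, p_{-1}=1, q_{-2}=1, q_{-1}=0):
  i=0: a_0=21, p_0 = 21*1 + 0 = 21, q_0 = 21*0 + 1 = 1.
  i=1: a_1=7, p_1 = 7*21 + 1 = 148, q_1 = 7*1 + 0 = 7.
Check: 148^2 - 447*7^2 = 21904 - 21903 = 1, so (x, y) = (148, 7) solves the equation, and by the theorem it is the least positive solution.

(x, y) = (148, 7)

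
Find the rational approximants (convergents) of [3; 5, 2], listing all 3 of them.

Using the convergent recurrence p_i = a_i*p_{i-1} + p_{i-2}, q_i = a_i*q_{i-1} + q_{i-2} with p_{-2}=0, p_{-1}=1, q_{-2}=1, q_{-1}=0:
  i=0: a_0=3, p_0 = 3*1 + 0 = 3, q_0 = 3*0 + 1 = 1.
  i=1: a_1=5, p_1 = 5*3 + 1 = 16, q_1 = 5*1 + 0 = 5.
  i=2: a_2=2, p_2 = 2*16 + 3 = 35, q_2 = 2*5 + 1 = 11.

3/1, 16/5, 35/11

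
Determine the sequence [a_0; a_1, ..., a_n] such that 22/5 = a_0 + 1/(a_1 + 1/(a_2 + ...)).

Run the Euclidean algorithm on 22 and 5; the successive quotients are the partial quotients a_0, a_1, ... (each step inverts the fractional part left over by the previous one):
  22 = 4*5 + 2, so a_0 = 4.
  5 = 2*2 + 1, so a_1 = 2.
  2 = 2*1 + 0, so a_2 = 2.
The remainder reaches 0 after 3 divisions, so the expansion has 3 partial quotients, read off in order.

[4; 2, 2]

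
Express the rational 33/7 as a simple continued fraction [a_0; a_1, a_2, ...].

[4; 1, 2, 2]

Run the Euclidean algorithm on 33 and 7; the successive quotients are the partial quotients a_0, a_1, ... (each step inverts the fractional part left over by the previous one):
  33 = 4*7 + 5, so a_0 = 4.
  7 = 1*5 + 2, so a_1 = 1.
  5 = 2*2 + 1, so a_2 = 2.
  2 = 2*1 + 0, so a_3 = 2.
The remainder reaches 0 after 4 divisions, so the expansion has 4 partial quotients, read off in order.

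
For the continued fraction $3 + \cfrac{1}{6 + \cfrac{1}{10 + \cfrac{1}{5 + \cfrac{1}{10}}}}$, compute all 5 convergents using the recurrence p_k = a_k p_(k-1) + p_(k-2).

Using the convergent recurrence p_i = a_i*p_{i-1} + p_{i-2}, q_i = a_i*q_{i-1} + q_{i-2} with p_{-2}=0, p_{-1}=1, q_{-2}=1, q_{-1}=0:
  i=0: a_0=3, p_0 = 3*1 + 0 = 3, q_0 = 3*0 + 1 = 1.
  i=1: a_1=6, p_1 = 6*3 + 1 = 19, q_1 = 6*1 + 0 = 6.
  i=2: a_2=10, p_2 = 10*19 + 3 = 193, q_2 = 10*6 + 1 = 61.
  i=3: a_3=5, p_3 = 5*193 + 19 = 984, q_3 = 5*61 + 6 = 311.
  i=4: a_4=10, p_4 = 10*984 + 193 = 10033, q_4 = 10*311 + 61 = 3171.

3/1, 19/6, 193/61, 984/311, 10033/3171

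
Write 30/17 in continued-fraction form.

[1; 1, 3, 4]

Run the Euclidean algorithm on 30 and 17; the successive quotients are the partial quotients a_0, a_1, ... (each step inverts the fractional part left over by the previous one):
  30 = 1*17 + 13, so a_0 = 1.
  17 = 1*13 + 4, so a_1 = 1.
  13 = 3*4 + 1, so a_2 = 3.
  4 = 4*1 + 0, so a_3 = 4.
The remainder reaches 0 after 4 divisions, so the expansion has 4 partial quotients, read off in order.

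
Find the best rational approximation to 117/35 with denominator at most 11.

10/3

Expand x = 117/35 as a continued fraction with the Euclidean algorithm:
  117 = 3*35 + 12, so a_0 = 3.
  35 = 2*12 + 11, so a_1 = 2.
  12 = 1*11 + 1, so a_2 = 1.
  11 = 11*1 + 0, so a_3 = 11.
so x = [3; 2, 1, 11].
Convergents (p_i = a_i*p_{i-1} + p_{i-2}, q_i = a_i*q_{i-1} + q_{i-2} with p_{-2}=0, p_{-1}=1, q_{-2}=1, q_{-1}=0), until the denominator exceeds 11:
  i=0: a_0=3, p_0 = 3*1 + 0 = 3, q_0 = 3*0 + 1 = 1.
  i=1: a_1=2, p_1 = 2*3 + 1 = 7, q_1 = 2*1 + 0 = 2.
  i=2: a_2=1, p_2 = 1*7 + 3 = 10, q_2 = 1*2 + 1 = 3.
  i=3: a_3=11, p_3 = 11*10 + 7 = 117, q_3 = 11*3 + 2 = 35.
q_3 = 35 > 11, so the last convergent with denominator <= 11 is p_2/q_2 = 10/3.
The closest fraction with denominator <= 11 is either p_2/q_2 or the intermediate fraction (k*p_2 + p_1)/(k*q_2 + q_1) with the largest k >= 1 whose denominator stays <= 11; these approach x as k grows, and every other convergent or intermediate fraction in range is farther away.
Largest k: floor((11 - q_1)/q_2) = floor((11 - 2)/3) = 3.
That gives (3*10 + 7)/(3*3 + 2) = 37/11.
Compare the errors: |x - 10/3| = |117*3 - 10*35|/(35*3) = 1/105, and |x - 37/11| = |117*11 - 37*35|/(35*11) = 8/385.
Cross-multiplying, 1*385 = 385 < 840 = 8*105, so 1/105 is smaller: the convergent 10/3 is closer to x than 37/11.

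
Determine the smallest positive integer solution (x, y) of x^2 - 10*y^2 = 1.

First expand sqrt(10) as a continued fraction. With x_i = (sqrt(10) + m_i)/d_i and (m_0, d_0) = (0, 1): a_0 = floor(sqrt(10)) = 3, since 3^2 = 9 <= 10 < 16 = 4^2.
Iterate m_{i+1} = d_i*a_i - m_i, d_{i+1} = (10 - m_{i+1}^2)/d_i, a_{i+1} = floor((a_0 + m_{i+1})/d_{i+1}):
  m_1 = 1*3 - 0 = 3, d_1 = (10 - 3^2)/1 = 1/1 = 1, a_1 = floor((3 + 3)/1) = 6.
  m_2 = 1*6 - 3 = 3, d_2 = (10 - 3^2)/1 = 1/1 = 1: (m_2, d_2) = (m_1, d_1) = (3, 1), so from here the quotient a_1 repeats; the period length is 1.
So sqrt(10) = [3; (6)] with period length k = 1.
k is odd, so (p_{k-1}, q_{k-1}) only solves x^2 - 10y^2 = -1 and the fundamental solution of x^2 - 10y^2 = 1 is (p_{2k-1}, q_{2k-1}) = (p_1, q_1); compute convergents through index 1, running through the period twice.
Convergents (p_i = a_i*p_{i-1} + p_{i-2}, q_i = a_i*q_{i-1} + q_{i-2} with p_{-2}=0, p_{-1}=1, q_{-2}=1, q_{-1}=0):
  i=0: a_0=3, p_0 = 3*1 + 0 = 3, q_0 = 3*0 + 1 = 1.
  i=1: a_1=6, p_1 = 6*3 + 1 = 19, q_1 = 6*1 + 0 = 6.
Indeed p_0^2 - 10*q_0^2 = 9 - 10 = -1, not +1.
Check: 19^2 - 10*6^2 = 361 - 360 = 1, so (x, y) = (19, 6) solves the equation, and by the theorem it is the least positive solution.

(x, y) = (19, 6)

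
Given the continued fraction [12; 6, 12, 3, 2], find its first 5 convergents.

Using the convergent recurrence p_i = a_i*p_{i-1} + p_{i-2}, q_i = a_i*q_{i-1} + q_{i-2} with p_{-2}=0, p_{-1}=1, q_{-2}=1, q_{-1}=0:
  i=0: a_0=12, p_0 = 12*1 + 0 = 12, q_0 = 12*0 + 1 = 1.
  i=1: a_1=6, p_1 = 6*12 + 1 = 73, q_1 = 6*1 + 0 = 6.
  i=2: a_2=12, p_2 = 12*73 + 12 = 888, q_2 = 12*6 + 1 = 73.
  i=3: a_3=3, p_3 = 3*888 + 73 = 2737, q_3 = 3*73 + 6 = 225.
  i=4: a_4=2, p_4 = 2*2737 + 888 = 6362, q_4 = 2*225 + 73 = 523.

12/1, 73/6, 888/73, 2737/225, 6362/523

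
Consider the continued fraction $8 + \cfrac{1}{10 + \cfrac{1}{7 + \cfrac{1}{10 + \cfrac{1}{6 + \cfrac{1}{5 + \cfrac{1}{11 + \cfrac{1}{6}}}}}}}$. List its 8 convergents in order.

Using the convergent recurrence p_i = a_i*p_{i-1} + p_{i-2}, q_i = a_i*q_{i-1} + q_{i-2} with p_{-2}=0, p_{-1}=1, q_{-2}=1, q_{-1}=0:
  i=0: a_0=8, p_0 = 8*1 + 0 = 8, q_0 = 8*0 + 1 = 1.
  i=1: a_1=10, p_1 = 10*8 + 1 = 81, q_1 = 10*1 + 0 = 10.
  i=2: a_2=7, p_2 = 7*81 + 8 = 575, q_2 = 7*10 + 1 = 71.
  i=3: a_3=10, p_3 = 10*575 + 81 = 5831, q_3 = 10*71 + 10 = 720.
  i=4: a_4=6, p_4 = 6*5831 + 575 = 35561, q_4 = 6*720 + 71 = 4391.
  i=5: a_5=5, p_5 = 5*35561 + 5831 = 183636, q_5 = 5*4391 + 720 = 22675.
  i=6: a_6=11, p_6 = 11*183636 + 35561 = 2055557, q_6 = 11*22675 + 4391 = 253816.
  i=7: a_7=6, p_7 = 6*2055557 + 183636 = 12516978, q_7 = 6*253816 + 22675 = 1545571.

8/1, 81/10, 575/71, 5831/720, 35561/4391, 183636/22675, 2055557/253816, 12516978/1545571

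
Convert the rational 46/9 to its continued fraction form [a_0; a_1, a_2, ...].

[5; 9]

Run the Euclidean algorithm on 46 and 9; the successive quotients are the partial quotients a_0, a_1, ... (each step inverts the fractional part left over by the previous one):
  46 = 5*9 + 1, so a_0 = 5.
  9 = 9*1 + 0, so a_1 = 9.
The remainder reaches 0 after 2 divisions, so the expansion has 2 partial quotients, read off in order.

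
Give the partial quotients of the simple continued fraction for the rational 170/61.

[2; 1, 3, 1, 2, 4]

Run the Euclidean algorithm on 170 and 61; the successive quotients are the partial quotients a_0, a_1, ... (each step inverts the fractional part left over by the previous one):
  170 = 2*61 + 48, so a_0 = 2.
  61 = 1*48 + 13, so a_1 = 1.
  48 = 3*13 + 9, so a_2 = 3.
  13 = 1*9 + 4, so a_3 = 1.
  9 = 2*4 + 1, so a_4 = 2.
  4 = 4*1 + 0, so a_5 = 4.
The remainder reaches 0 after 6 divisions, so the expansion has 6 partial quotients, read off in order.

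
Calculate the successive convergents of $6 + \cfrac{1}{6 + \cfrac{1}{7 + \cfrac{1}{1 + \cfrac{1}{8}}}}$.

Using the convergent recurrence p_i = a_i*p_{i-1} + p_{i-2}, q_i = a_i*q_{i-1} + q_{i-2} with p_{-2}=0, p_{-1}=1, q_{-2}=1, q_{-1}=0:
  i=0: a_0=6, p_0 = 6*1 + 0 = 6, q_0 = 6*0 + 1 = 1.
  i=1: a_1=6, p_1 = 6*6 + 1 = 37, q_1 = 6*1 + 0 = 6.
  i=2: a_2=7, p_2 = 7*37 + 6 = 265, q_2 = 7*6 + 1 = 43.
  i=3: a_3=1, p_3 = 1*265 + 37 = 302, q_3 = 1*43 + 6 = 49.
  i=4: a_4=8, p_4 = 8*302 + 265 = 2681, q_4 = 8*49 + 43 = 435.

6/1, 37/6, 265/43, 302/49, 2681/435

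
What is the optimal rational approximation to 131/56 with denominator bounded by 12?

Expand x = 131/56 as a continued fraction with the Euclidean algorithm:
  131 = 2*56 + 19, so a_0 = 2.
  56 = 2*19 + 18, so a_1 = 2.
  19 = 1*18 + 1, so a_2 = 1.
  18 = 18*1 + 0, so a_3 = 18.
so x = [2; 2, 1, 18].
Convergents (p_i = a_i*p_{i-1} + p_{i-2}, q_i = a_i*q_{i-1} + q_{i-2} with p_{-2}=0, p_{-1}=1, q_{-2}=1, q_{-1}=0), until the denominator exceeds 12:
  i=0: a_0=2, p_0 = 2*1 + 0 = 2, q_0 = 2*0 + 1 = 1.
  i=1: a_1=2, p_1 = 2*2 + 1 = 5, q_1 = 2*1 + 0 = 2.
  i=2: a_2=1, p_2 = 1*5 + 2 = 7, q_2 = 1*2 + 1 = 3.
  i=3: a_3=18, p_3 = 18*7 + 5 = 131, q_3 = 18*3 + 2 = 56.
q_3 = 56 > 12, so the last convergent with denominator <= 12 is p_2/q_2 = 7/3.
The closest fraction with denominator <= 12 is either p_2/q_2 or the intermediate fraction (k*p_2 + p_1)/(k*q_2 + q_1) with the largest k >= 1 whose denominator stays <= 12; these approach x as k grows, and every other convergent or intermediate fraction in range is farther away.
Largest k: floor((12 - q_1)/q_2) = floor((12 - 2)/3) = 3.
That gives (3*7 + 5)/(3*3 + 2) = 26/11.
Compare the errors: |x - 7/3| = |131*3 - 7*56|/(56*3) = 1/168, and |x - 26/11| = |131*11 - 26*56|/(56*11) = 15/616.
Cross-multiplying, 1*616 = 616 < 2520 = 15*168, so 1/168 is smaller: the convergent 7/3 is closer to x than 26/11.

7/3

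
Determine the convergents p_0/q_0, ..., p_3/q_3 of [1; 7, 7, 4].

Using the convergent recurrence p_i = a_i*p_{i-1} + p_{i-2}, q_i = a_i*q_{i-1} + q_{i-2} with p_{-2}=0, p_{-1}=1, q_{-2}=1, q_{-1}=0:
  i=0: a_0=1, p_0 = 1*1 + 0 = 1, q_0 = 1*0 + 1 = 1.
  i=1: a_1=7, p_1 = 7*1 + 1 = 8, q_1 = 7*1 + 0 = 7.
  i=2: a_2=7, p_2 = 7*8 + 1 = 57, q_2 = 7*7 + 1 = 50.
  i=3: a_3=4, p_3 = 4*57 + 8 = 236, q_3 = 4*50 + 7 = 207.

1/1, 8/7, 57/50, 236/207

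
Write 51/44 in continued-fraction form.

[1; 6, 3, 2]

Run the Euclidean algorithm on 51 and 44; the successive quotients are the partial quotients a_0, a_1, ... (each step inverts the fractional part left over by the previous one):
  51 = 1*44 + 7, so a_0 = 1.
  44 = 6*7 + 2, so a_1 = 6.
  7 = 3*2 + 1, so a_2 = 3.
  2 = 2*1 + 0, so a_3 = 2.
The remainder reaches 0 after 4 divisions, so the expansion has 4 partial quotients, read off in order.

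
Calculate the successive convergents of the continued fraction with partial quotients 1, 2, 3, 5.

1/1, 3/2, 10/7, 53/37

Using the convergent recurrence p_i = a_i*p_{i-1} + p_{i-2}, q_i = a_i*q_{i-1} + q_{i-2} with p_{-2}=0, p_{-1}=1, q_{-2}=1, q_{-1}=0:
  i=0: a_0=1, p_0 = 1*1 + 0 = 1, q_0 = 1*0 + 1 = 1.
  i=1: a_1=2, p_1 = 2*1 + 1 = 3, q_1 = 2*1 + 0 = 2.
  i=2: a_2=3, p_2 = 3*3 + 1 = 10, q_2 = 3*2 + 1 = 7.
  i=3: a_3=5, p_3 = 5*10 + 3 = 53, q_3 = 5*7 + 2 = 37.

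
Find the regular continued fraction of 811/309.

[2; 1, 1, 1, 1, 1, 38]

Run the Euclidean algorithm on 811 and 309; the successive quotients are the partial quotients a_0, a_1, ... (each step inverts the fractional part left over by the previous one):
  811 = 2*309 + 193, so a_0 = 2.
  309 = 1*193 + 116, so a_1 = 1.
  193 = 1*116 + 77, so a_2 = 1.
  116 = 1*77 + 39, so a_3 = 1.
  77 = 1*39 + 38, so a_4 = 1.
  39 = 1*38 + 1, so a_5 = 1.
  38 = 38*1 + 0, so a_6 = 38.
The remainder reaches 0 after 7 divisions, so the expansion has 7 partial quotients, read off in order.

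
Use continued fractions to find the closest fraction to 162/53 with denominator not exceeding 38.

Expand x = 162/53 as a continued fraction with the Euclidean algorithm:
  162 = 3*53 + 3, so a_0 = 3.
  53 = 17*3 + 2, so a_1 = 17.
  3 = 1*2 + 1, so a_2 = 1.
  2 = 2*1 + 0, so a_3 = 2.
so x = [3; 17, 1, 2].
Convergents (p_i = a_i*p_{i-1} + p_{i-2}, q_i = a_i*q_{i-1} + q_{i-2} with p_{-2}=0, p_{-1}=1, q_{-2}=1, q_{-1}=0), until the denominator exceeds 38:
  i=0: a_0=3, p_0 = 3*1 + 0 = 3, q_0 = 3*0 + 1 = 1.
  i=1: a_1=17, p_1 = 17*3 + 1 = 52, q_1 = 17*1 + 0 = 17.
  i=2: a_2=1, p_2 = 1*52 + 3 = 55, q_2 = 1*17 + 1 = 18.
  i=3: a_3=2, p_3 = 2*55 + 52 = 162, q_3 = 2*18 + 17 = 53.
q_3 = 53 > 38, so the last convergent with denominator <= 38 is p_2/q_2 = 55/18.
The closest fraction with denominator <= 38 is either p_2/q_2 or the intermediate fraction (k*p_2 + p_1)/(k*q_2 + q_1) with the largest k >= 1 whose denominator stays <= 38; these approach x as k grows, and every other convergent or intermediate fraction in range is farther away.
Largest k: floor((38 - q_1)/q_2) = floor((38 - 17)/18) = 1.
That gives (1*55 + 52)/(1*18 + 17) = 107/35.
Compare the errors: |x - 55/18| = |162*18 - 55*53|/(53*18) = 1/954, and |x - 107/35| = |162*35 - 107*53|/(53*35) = 1/1855.
Cross-multiplying, 1*954 = 954 < 1855 = 1*1855, so 1/1855 is smaller: the intermediate fraction 107/35 is closer to x than 55/18.

107/35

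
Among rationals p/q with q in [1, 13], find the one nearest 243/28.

Expand x = 243/28 as a continued fraction with the Euclidean algorithm:
  243 = 8*28 + 19, so a_0 = 8.
  28 = 1*19 + 9, so a_1 = 1.
  19 = 2*9 + 1, so a_2 = 2.
  9 = 9*1 + 0, so a_3 = 9.
so x = [8; 1, 2, 9].
Convergents (p_i = a_i*p_{i-1} + p_{i-2}, q_i = a_i*q_{i-1} + q_{i-2} with p_{-2}=0, p_{-1}=1, q_{-2}=1, q_{-1}=0), until the denominator exceeds 13:
  i=0: a_0=8, p_0 = 8*1 + 0 = 8, q_0 = 8*0 + 1 = 1.
  i=1: a_1=1, p_1 = 1*8 + 1 = 9, q_1 = 1*1 + 0 = 1.
  i=2: a_2=2, p_2 = 2*9 + 8 = 26, q_2 = 2*1 + 1 = 3.
  i=3: a_3=9, p_3 = 9*26 + 9 = 243, q_3 = 9*3 + 1 = 28.
q_3 = 28 > 13, so the last convergent with denominator <= 13 is p_2/q_2 = 26/3.
The closest fraction with denominator <= 13 is either p_2/q_2 or the intermediate fraction (k*p_2 + p_1)/(k*q_2 + q_1) with the largest k >= 1 whose denominator stays <= 13; these approach x as k grows, and every other convergent or intermediate fraction in range is farther away.
Largest k: floor((13 - q_1)/q_2) = floor((13 - 1)/3) = 4.
That gives (4*26 + 9)/(4*3 + 1) = 113/13.
Compare the errors: |x - 26/3| = |243*3 - 26*28|/(28*3) = 1/84, and |x - 113/13| = |243*13 - 113*28|/(28*13) = 5/364.
Cross-multiplying, 1*364 = 364 < 420 = 5*84, so 1/84 is smaller: the convergent 26/3 is closer to x than 113/13.

26/3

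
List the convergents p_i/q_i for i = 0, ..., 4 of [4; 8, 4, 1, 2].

4/1, 33/8, 136/33, 169/41, 474/115

Using the convergent recurrence p_i = a_i*p_{i-1} + p_{i-2}, q_i = a_i*q_{i-1} + q_{i-2} with p_{-2}=0, p_{-1}=1, q_{-2}=1, q_{-1}=0:
  i=0: a_0=4, p_0 = 4*1 + 0 = 4, q_0 = 4*0 + 1 = 1.
  i=1: a_1=8, p_1 = 8*4 + 1 = 33, q_1 = 8*1 + 0 = 8.
  i=2: a_2=4, p_2 = 4*33 + 4 = 136, q_2 = 4*8 + 1 = 33.
  i=3: a_3=1, p_3 = 1*136 + 33 = 169, q_3 = 1*33 + 8 = 41.
  i=4: a_4=2, p_4 = 2*169 + 136 = 474, q_4 = 2*41 + 33 = 115.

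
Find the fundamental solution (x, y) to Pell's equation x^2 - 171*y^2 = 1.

(x, y) = (170, 13)

First expand sqrt(171) as a continued fraction. With x_i = (sqrt(171) + m_i)/d_i and (m_0, d_0) = (0, 1): a_0 = floor(sqrt(171)) = 13, since 13^2 = 169 <= 171 < 196 = 14^2.
Iterate m_{i+1} = d_i*a_i - m_i, d_{i+1} = (171 - m_{i+1}^2)/d_i, a_{i+1} = floor((a_0 + m_{i+1})/d_{i+1}):
  m_1 = 1*13 - 0 = 13, d_1 = (171 - 13^2)/1 = 2/1 = 2, a_1 = floor((13 + 13)/2) = 13.
  m_2 = 2*13 - 13 = 13, d_2 = (171 - 13^2)/2 = 2/2 = 1, a_2 = floor((13 + 13)/1) = 26.
  m_3 = 1*26 - 13 = 13, d_3 = (171 - 13^2)/1 = 2/1 = 2: (m_3, d_3) = (m_1, d_1) = (13, 2), so from here the quotients repeat a_1, a_2; the period length is 2.
So sqrt(171) = [13; (13, 26)] with period length k = 2.
k is even, so the fundamental solution of x^2 - 171y^2 = 1 is (p_{k-1}, q_{k-1}) = (p_1, q_1); compute convergents through index 1.
Convergents (p_i = a_i*p_{i-1} + p_{i-2}, q_i = a_i*q_{i-1} + q_{i-2} with p_{-2}=0, p_{-1}=1, q_{-2}=1, q_{-1}=0):
  i=0: a_0=13, p_0 = 13*1 + 0 = 13, q_0 = 13*0 + 1 = 1.
  i=1: a_1=13, p_1 = 13*13 + 1 = 170, q_1 = 13*1 + 0 = 13.
Check: 170^2 - 171*13^2 = 28900 - 28899 = 1, so (x, y) = (170, 13) solves the equation, and by the theorem it is the least positive solution.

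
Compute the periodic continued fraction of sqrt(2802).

Write x_i = (sqrt(2802) + m_i)/d_i with (m_0, d_0) = (0, 1). a_0 = floor(sqrt(2802)) = 52, since 52^2 = 2704 <= 2802 < 2809 = 53^2.
Iterate m_{i+1} = d_i*a_i - m_i, d_{i+1} = (2802 - m_{i+1}^2)/d_i, a_{i+1} = floor((a_0 + m_{i+1})/d_{i+1}):
  m_1 = 1*52 - 0 = 52, d_1 = (2802 - 52^2)/1 = 98/1 = 98, a_1 = floor((52 + 52)/98) = 1.
  m_2 = 98*1 - 52 = 46, d_2 = (2802 - 46^2)/98 = 686/98 = 7, a_2 = floor((52 + 46)/7) = 14.
  m_3 = 7*14 - 46 = 52, d_3 = (2802 - 52^2)/7 = 98/7 = 14, a_3 = floor((52 + 52)/14) = 7.
  m_4 = 14*7 - 52 = 46, d_4 = (2802 - 46^2)/14 = 686/14 = 49, a_4 = floor((52 + 46)/49) = 2.
  m_5 = 49*2 - 46 = 52, d_5 = (2802 - 52^2)/49 = 98/49 = 2, a_5 = floor((52 + 52)/2) = 52.
  m_6 = 2*52 - 52 = 52, d_6 = (2802 - 52^2)/2 = 98/2 = 49, a_6 = floor((52 + 52)/49) = 2.
  m_7 = 49*2 - 52 = 46, d_7 = (2802 - 46^2)/49 = 686/49 = 14, a_7 = floor((52 + 46)/14) = 7.
  m_8 = 14*7 - 46 = 52, d_8 = (2802 - 52^2)/14 = 98/14 = 7, a_8 = floor((52 + 52)/7) = 14.
  m_9 = 7*14 - 52 = 46, d_9 = (2802 - 46^2)/7 = 686/7 = 98, a_9 = floor((52 + 46)/98) = 1.
  m_10 = 98*1 - 46 = 52, d_10 = (2802 - 52^2)/98 = 98/98 = 1, a_10 = floor((52 + 52)/1) = 104.
  m_11 = 1*104 - 52 = 52, d_11 = (2802 - 52^2)/1 = 98/1 = 98: (m_11, d_11) = (m_1, d_1) = (52, 98), so from here the quotients repeat a_1, ..., a_10; the period length is 10.
Hence the expansion of sqrt(2802) is a_0 = 52 followed by the repeating block 1, 14, 7, 2, 52, 2, 7, 14, 1, 104 (period 10).

[52; (1, 14, 7, 2, 52, 2, 7, 14, 1, 104)]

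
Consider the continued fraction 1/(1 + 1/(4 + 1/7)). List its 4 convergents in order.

0/1, 1/1, 4/5, 29/36

Using the convergent recurrence p_i = a_i*p_{i-1} + p_{i-2}, q_i = a_i*q_{i-1} + q_{i-2} with p_{-2}=0, p_{-1}=1, q_{-2}=1, q_{-1}=0:
  i=0: a_0=0, p_0 = 0*1 + 0 = 0, q_0 = 0*0 + 1 = 1.
  i=1: a_1=1, p_1 = 1*0 + 1 = 1, q_1 = 1*1 + 0 = 1.
  i=2: a_2=4, p_2 = 4*1 + 0 = 4, q_2 = 4*1 + 1 = 5.
  i=3: a_3=7, p_3 = 7*4 + 1 = 29, q_3 = 7*5 + 1 = 36.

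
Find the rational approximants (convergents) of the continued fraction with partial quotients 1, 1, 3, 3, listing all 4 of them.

1/1, 2/1, 7/4, 23/13

Using the convergent recurrence p_i = a_i*p_{i-1} + p_{i-2}, q_i = a_i*q_{i-1} + q_{i-2} with p_{-2}=0, p_{-1}=1, q_{-2}=1, q_{-1}=0:
  i=0: a_0=1, p_0 = 1*1 + 0 = 1, q_0 = 1*0 + 1 = 1.
  i=1: a_1=1, p_1 = 1*1 + 1 = 2, q_1 = 1*1 + 0 = 1.
  i=2: a_2=3, p_2 = 3*2 + 1 = 7, q_2 = 3*1 + 1 = 4.
  i=3: a_3=3, p_3 = 3*7 + 2 = 23, q_3 = 3*4 + 1 = 13.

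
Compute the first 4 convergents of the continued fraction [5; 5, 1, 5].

5/1, 26/5, 31/6, 181/35

Using the convergent recurrence p_i = a_i*p_{i-1} + p_{i-2}, q_i = a_i*q_{i-1} + q_{i-2} with p_{-2}=0, p_{-1}=1, q_{-2}=1, q_{-1}=0:
  i=0: a_0=5, p_0 = 5*1 + 0 = 5, q_0 = 5*0 + 1 = 1.
  i=1: a_1=5, p_1 = 5*5 + 1 = 26, q_1 = 5*1 + 0 = 5.
  i=2: a_2=1, p_2 = 1*26 + 5 = 31, q_2 = 1*5 + 1 = 6.
  i=3: a_3=5, p_3 = 5*31 + 26 = 181, q_3 = 5*6 + 5 = 35.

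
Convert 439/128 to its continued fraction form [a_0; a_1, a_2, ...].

[3; 2, 3, 18]

Run the Euclidean algorithm on 439 and 128; the successive quotients are the partial quotients a_0, a_1, ... (each step inverts the fractional part left over by the previous one):
  439 = 3*128 + 55, so a_0 = 3.
  128 = 2*55 + 18, so a_1 = 2.
  55 = 3*18 + 1, so a_2 = 3.
  18 = 18*1 + 0, so a_3 = 18.
The remainder reaches 0 after 4 divisions, so the expansion has 4 partial quotients, read off in order.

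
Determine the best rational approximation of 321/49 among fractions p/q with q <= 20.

131/20

Expand x = 321/49 as a continued fraction with the Euclidean algorithm:
  321 = 6*49 + 27, so a_0 = 6.
  49 = 1*27 + 22, so a_1 = 1.
  27 = 1*22 + 5, so a_2 = 1.
  22 = 4*5 + 2, so a_3 = 4.
  5 = 2*2 + 1, so a_4 = 2.
  2 = 2*1 + 0, so a_5 = 2.
so x = [6; 1, 1, 4, 2, 2].
Convergents (p_i = a_i*p_{i-1} + p_{i-2}, q_i = a_i*q_{i-1} + q_{i-2} with p_{-2}=0, p_{-1}=1, q_{-2}=1, q_{-1}=0), until the denominator exceeds 20:
  i=0: a_0=6, p_0 = 6*1 + 0 = 6, q_0 = 6*0 + 1 = 1.
  i=1: a_1=1, p_1 = 1*6 + 1 = 7, q_1 = 1*1 + 0 = 1.
  i=2: a_2=1, p_2 = 1*7 + 6 = 13, q_2 = 1*1 + 1 = 2.
  i=3: a_3=4, p_3 = 4*13 + 7 = 59, q_3 = 4*2 + 1 = 9.
  i=4: a_4=2, p_4 = 2*59 + 13 = 131, q_4 = 2*9 + 2 = 20.
  i=5: a_5=2, p_5 = 2*131 + 59 = 321, q_5 = 2*20 + 9 = 49.
q_5 = 49 > 20, so the last convergent with denominator <= 20 is p_4/q_4 = 131/20.
The closest fraction with denominator <= 20 is either p_4/q_4 or the intermediate fraction (k*p_4 + p_3)/(k*q_4 + q_3) with the largest k >= 1 whose denominator stays <= 20; these approach x as k grows, and every other convergent or intermediate fraction in range is farther away.
Largest k: floor((20 - q_3)/q_4) = floor((20 - 9)/20) = 0.
Since k = 0, no intermediate fraction beyond p_4/q_4 has denominator <= 20, so the convergent 131/20 is the closest (its error is |321*20 - 131*49|/(49*20) = 1/980).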